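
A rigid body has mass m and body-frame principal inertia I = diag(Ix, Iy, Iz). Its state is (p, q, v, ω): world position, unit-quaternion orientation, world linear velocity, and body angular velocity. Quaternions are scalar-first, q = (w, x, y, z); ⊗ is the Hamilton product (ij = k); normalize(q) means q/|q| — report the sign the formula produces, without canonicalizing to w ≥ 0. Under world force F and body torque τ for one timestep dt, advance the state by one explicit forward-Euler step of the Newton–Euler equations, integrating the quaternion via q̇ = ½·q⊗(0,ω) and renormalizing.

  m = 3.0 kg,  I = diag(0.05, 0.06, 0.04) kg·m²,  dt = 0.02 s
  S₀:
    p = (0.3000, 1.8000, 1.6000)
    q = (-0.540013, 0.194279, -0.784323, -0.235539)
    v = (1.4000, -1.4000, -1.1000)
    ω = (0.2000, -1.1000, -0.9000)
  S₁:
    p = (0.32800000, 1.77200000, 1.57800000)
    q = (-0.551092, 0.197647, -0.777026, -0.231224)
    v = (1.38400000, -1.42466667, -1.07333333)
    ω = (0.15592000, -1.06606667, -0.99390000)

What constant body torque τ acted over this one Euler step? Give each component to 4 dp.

ω₁ − ω₀ = (-0.04408000, 0.03393333, -0.09390000)
applied torque τ = (-0.1300, 0.1000, -0.1900)

τ = (-0.1300, 0.1000, -0.1900)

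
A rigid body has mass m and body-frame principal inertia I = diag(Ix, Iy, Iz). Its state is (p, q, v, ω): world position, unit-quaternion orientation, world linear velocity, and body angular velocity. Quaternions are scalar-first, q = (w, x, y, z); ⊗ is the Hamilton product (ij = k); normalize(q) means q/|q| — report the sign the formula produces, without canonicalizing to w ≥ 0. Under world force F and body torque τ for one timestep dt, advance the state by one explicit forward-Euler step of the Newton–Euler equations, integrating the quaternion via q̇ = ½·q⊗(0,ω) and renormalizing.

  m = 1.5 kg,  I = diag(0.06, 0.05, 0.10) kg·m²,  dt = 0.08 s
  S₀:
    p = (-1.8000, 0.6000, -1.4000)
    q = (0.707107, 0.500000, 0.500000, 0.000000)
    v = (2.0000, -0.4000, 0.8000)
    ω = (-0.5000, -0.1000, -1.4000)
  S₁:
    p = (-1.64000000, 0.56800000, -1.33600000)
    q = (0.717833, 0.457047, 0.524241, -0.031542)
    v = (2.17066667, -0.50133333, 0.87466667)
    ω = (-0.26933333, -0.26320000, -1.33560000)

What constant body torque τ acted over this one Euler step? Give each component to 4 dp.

τ = (0.1800, -0.1300, 0.0800)

rate change Δω = (0.23066667, -0.16320000, 0.06440000)
gyro term ω₀×Iω₀ = (0.0070, -0.0280, -0.0005)
I·α + gyro = (0.1800, -0.1300, 0.0800)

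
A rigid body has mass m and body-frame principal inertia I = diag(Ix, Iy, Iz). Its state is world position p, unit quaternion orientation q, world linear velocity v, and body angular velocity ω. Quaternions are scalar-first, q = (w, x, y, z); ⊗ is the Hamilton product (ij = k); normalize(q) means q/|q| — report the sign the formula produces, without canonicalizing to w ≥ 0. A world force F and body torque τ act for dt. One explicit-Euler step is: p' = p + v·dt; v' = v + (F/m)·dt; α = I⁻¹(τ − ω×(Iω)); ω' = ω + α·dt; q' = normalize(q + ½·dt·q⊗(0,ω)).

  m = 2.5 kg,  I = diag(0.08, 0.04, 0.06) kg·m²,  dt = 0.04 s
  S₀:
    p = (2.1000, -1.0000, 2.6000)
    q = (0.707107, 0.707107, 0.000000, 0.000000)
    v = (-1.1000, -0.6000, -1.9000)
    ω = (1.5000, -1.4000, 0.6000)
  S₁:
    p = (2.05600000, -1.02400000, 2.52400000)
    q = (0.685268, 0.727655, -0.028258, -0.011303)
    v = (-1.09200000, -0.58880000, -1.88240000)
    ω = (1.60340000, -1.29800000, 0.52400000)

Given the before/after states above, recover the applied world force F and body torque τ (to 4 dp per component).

F = (0.5000, 0.7000, 1.1000)
τ = (0.1900, 0.1200, -0.0300)

velocity change Δv = (0.00800000, 0.01120000, 0.01760000)
m·(v₁−v₀)/dt = (0.5000, 0.7000, 1.1000)
Δω = ω₁−ω₀ = (0.10340000, 0.10200000, -0.07600000)
τ = I·(Δω/dt) + ω₀×(Iω₀) = (0.1900, 0.1200, -0.0300)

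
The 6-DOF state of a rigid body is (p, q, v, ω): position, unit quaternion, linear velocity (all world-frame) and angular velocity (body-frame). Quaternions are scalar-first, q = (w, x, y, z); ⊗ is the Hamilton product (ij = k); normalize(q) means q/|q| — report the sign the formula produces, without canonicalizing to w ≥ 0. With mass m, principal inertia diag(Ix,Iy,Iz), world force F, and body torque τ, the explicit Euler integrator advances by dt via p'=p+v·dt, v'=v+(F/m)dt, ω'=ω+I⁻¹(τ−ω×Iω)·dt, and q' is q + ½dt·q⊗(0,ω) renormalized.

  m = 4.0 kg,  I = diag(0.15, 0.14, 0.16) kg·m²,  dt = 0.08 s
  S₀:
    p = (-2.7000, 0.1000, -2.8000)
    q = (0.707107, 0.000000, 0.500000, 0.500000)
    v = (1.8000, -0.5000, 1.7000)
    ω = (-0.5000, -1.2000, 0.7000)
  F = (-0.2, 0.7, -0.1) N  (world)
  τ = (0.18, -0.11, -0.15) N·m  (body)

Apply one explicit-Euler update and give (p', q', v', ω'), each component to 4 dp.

p' = (-2.5560, 0.0600, -2.6640)
q' = (0.7159, 0.0238, 0.4553, 0.5289)
v' = (1.7960, -0.4860, 1.6980)
ω' = (-0.3950, -1.2649, 0.6280)

gyro term ω×Iω = (-0.0168, 0.0035, -0.0060)
α = I⁻¹(τ − ω×Iω) = (1.3120, -0.8107, -0.9000)
new body rate ω' = (-0.3950, -1.2649, 0.6280)
2q̇ = q⊗(0,ω) = (0.2500000, 0.5964465, -1.0985284, 0.7449749)
q' = normalize(q + ½dt·q⊗(0,ω)) = (0.7159, 0.0238, 0.4553, 0.5289)
a = F/m = (-0.0500, 0.1750, -0.0250)
p + v·dt = (-2.5560, 0.0600, -2.6640)
v' = v + a·dt = (1.7960, -0.4860, 1.6980)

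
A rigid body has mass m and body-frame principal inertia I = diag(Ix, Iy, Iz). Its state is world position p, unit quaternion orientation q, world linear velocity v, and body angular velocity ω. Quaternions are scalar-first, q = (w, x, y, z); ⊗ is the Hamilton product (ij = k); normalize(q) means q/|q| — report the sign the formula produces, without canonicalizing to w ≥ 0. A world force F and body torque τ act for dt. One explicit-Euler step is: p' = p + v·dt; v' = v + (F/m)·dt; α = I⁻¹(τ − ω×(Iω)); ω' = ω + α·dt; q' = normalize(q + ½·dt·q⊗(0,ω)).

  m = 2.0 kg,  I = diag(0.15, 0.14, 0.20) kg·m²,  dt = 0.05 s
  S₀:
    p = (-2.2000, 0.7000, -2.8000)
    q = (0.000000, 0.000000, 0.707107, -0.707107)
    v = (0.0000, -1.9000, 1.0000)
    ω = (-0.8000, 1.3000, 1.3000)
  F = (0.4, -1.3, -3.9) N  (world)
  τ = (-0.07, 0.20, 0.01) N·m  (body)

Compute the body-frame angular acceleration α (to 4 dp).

α = (-1.1427, 1.0571, -0.0020)

ω×(Iω) gyroscopic = (0.1014, 0.0520, 0.0104)
angular accel α = (-1.1427, 1.0571, -0.0020)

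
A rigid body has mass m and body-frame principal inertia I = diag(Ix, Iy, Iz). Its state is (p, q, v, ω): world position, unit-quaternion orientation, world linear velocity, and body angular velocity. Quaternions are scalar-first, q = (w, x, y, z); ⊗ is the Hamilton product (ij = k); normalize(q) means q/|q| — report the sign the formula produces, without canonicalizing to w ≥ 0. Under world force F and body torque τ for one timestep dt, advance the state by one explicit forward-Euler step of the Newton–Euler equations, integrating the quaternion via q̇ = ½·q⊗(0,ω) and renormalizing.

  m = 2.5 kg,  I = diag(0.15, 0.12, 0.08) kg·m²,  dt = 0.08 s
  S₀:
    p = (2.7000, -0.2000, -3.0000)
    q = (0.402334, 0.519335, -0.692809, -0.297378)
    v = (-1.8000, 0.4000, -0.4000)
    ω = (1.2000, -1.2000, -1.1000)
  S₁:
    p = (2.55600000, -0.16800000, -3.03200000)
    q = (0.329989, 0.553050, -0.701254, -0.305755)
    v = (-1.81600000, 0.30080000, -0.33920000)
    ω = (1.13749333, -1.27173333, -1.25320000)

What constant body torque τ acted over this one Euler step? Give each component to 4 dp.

τ = (-0.1700, -0.2000, -0.1100)

ω₁ − ω₀ = (-0.06250667, -0.07173333, -0.15320000)
precession coupling = (-0.0528, -0.0924, 0.0432)
applied torque τ = (-0.1700, -0.2000, -0.1100)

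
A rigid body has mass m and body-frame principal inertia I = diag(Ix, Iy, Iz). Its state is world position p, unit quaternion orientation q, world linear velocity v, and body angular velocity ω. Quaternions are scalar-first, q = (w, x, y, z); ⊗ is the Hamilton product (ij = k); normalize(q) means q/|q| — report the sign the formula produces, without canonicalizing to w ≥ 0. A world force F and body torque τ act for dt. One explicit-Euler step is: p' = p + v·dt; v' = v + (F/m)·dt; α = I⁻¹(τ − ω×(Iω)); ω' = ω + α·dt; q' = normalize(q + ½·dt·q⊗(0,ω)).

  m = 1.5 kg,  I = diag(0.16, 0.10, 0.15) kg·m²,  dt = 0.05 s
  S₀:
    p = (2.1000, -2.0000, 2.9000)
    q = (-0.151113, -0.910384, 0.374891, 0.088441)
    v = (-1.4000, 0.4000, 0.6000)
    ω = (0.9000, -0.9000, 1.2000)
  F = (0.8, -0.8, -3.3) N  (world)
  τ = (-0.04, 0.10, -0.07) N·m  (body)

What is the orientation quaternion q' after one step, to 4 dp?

Hamilton product q⊗(0,ω) = (1.0506183, 0.3934644, 1.3080594, 0.3006081)
updated quaternion q' = (-0.1247, -0.8997, 0.4072, 0.0959)

q' = (-0.1247, -0.8997, 0.4072, 0.0959)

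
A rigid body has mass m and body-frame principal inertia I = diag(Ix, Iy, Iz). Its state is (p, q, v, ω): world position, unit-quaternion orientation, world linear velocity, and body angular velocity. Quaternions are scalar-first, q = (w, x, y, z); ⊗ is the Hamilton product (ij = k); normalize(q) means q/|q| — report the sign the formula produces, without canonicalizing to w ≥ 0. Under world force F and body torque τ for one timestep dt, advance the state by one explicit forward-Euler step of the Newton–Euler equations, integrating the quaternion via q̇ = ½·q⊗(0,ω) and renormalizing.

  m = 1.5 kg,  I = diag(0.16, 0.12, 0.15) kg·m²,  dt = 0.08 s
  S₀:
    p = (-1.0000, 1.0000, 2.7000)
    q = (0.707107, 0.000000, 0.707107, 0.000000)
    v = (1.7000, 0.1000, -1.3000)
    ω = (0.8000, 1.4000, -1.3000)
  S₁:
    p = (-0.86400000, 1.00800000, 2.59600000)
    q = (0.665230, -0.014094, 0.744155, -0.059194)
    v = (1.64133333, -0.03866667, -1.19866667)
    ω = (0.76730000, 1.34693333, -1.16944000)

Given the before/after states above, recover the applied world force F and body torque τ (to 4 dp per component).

F = (-1.1000, -2.6000, 1.9000)
τ = (-0.1200, -0.0900, 0.2000)

Δω = ω₁−ω₀ = (-0.03270000, -0.05306667, 0.13056000)
I·α + gyro = (-0.1200, -0.0900, 0.2000)
Δv = v₁−v₀ = (-0.05866667, -0.13866667, 0.10133333)
F = m·Δv/dt = (-1.1000, -2.6000, 1.9000)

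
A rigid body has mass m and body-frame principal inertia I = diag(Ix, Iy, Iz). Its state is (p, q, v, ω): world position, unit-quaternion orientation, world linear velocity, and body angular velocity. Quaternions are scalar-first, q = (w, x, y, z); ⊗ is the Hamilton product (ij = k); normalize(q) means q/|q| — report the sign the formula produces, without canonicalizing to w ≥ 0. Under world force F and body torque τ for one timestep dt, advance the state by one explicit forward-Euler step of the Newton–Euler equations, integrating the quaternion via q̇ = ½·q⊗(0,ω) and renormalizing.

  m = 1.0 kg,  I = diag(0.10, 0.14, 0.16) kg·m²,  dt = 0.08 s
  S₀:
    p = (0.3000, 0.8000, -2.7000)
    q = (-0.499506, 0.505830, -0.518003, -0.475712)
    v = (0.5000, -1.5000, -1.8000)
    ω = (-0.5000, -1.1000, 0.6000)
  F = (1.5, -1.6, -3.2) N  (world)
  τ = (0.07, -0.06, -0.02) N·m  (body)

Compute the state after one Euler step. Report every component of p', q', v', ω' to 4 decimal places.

p' = (0.3400, 0.6800, -2.8440)
q' = (-0.5000, 0.4818, -0.4979, -0.5196)
v' = (0.6200, -1.6280, -2.0560)
ω' = (-0.4334, -1.1446, 0.5790)

gyro term ω×Iω = (-0.0132, 0.0180, 0.0220)
angular accel α = (0.8320, -0.5571, -0.2625)
ω' = ω + α·dt = (-0.4334, -1.1446, 0.5790)
2q̇ = q⊗(0,ω) = (-0.0314611, -0.5843320, 0.4838146, -1.1151181)
q' = normalize(q + ½dt·q⊗(0,ω)) = (-0.5000, 0.4818, -0.4979, -0.5196)
linear accel F/m = (1.5000, -1.6000, -3.2000)
p' = p + v·dt = (0.3400, 0.6800, -2.8440)
new velocity v' = (0.6200, -1.6280, -2.0560)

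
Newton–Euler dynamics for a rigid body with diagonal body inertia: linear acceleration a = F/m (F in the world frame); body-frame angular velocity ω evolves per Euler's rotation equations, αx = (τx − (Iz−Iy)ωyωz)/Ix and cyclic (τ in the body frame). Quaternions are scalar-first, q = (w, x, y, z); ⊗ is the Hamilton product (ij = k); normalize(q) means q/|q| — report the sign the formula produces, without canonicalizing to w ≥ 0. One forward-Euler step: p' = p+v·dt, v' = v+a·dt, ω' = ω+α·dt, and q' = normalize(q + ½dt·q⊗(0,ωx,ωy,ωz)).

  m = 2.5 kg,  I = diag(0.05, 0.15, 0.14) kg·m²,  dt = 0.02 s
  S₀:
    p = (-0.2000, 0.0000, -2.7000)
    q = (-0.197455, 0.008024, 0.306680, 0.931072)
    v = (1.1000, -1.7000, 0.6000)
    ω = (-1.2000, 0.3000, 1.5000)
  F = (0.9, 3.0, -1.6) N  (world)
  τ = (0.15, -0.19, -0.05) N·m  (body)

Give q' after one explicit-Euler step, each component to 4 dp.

2q̇ = q⊗(0,ω) = (-1.4789832, 0.4176444, -1.1885589, 0.0742407)
q + ½dt·q⊗(0,ω), renormalized = (-0.2122, 0.0122, 0.2947, 0.9316)

q' = (-0.2122, 0.0122, 0.2947, 0.9316)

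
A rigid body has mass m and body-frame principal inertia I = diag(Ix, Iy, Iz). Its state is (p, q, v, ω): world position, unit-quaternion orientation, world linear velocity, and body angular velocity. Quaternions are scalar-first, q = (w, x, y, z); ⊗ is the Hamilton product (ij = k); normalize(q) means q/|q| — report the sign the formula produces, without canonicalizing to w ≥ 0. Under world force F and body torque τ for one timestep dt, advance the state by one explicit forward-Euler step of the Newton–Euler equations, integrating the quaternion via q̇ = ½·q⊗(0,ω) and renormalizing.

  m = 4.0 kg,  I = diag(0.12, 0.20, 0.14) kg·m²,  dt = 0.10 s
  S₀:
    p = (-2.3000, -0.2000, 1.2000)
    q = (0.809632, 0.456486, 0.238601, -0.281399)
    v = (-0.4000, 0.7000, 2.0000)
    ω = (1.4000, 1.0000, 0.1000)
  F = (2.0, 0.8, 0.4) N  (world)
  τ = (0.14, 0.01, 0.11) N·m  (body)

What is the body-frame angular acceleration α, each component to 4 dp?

α = (1.2167, 0.0640, -0.0143)

precession coupling ω×(Iω) = (-0.0060, -0.0028, 0.1120)
angular accel α = (1.2167, 0.0640, -0.0143)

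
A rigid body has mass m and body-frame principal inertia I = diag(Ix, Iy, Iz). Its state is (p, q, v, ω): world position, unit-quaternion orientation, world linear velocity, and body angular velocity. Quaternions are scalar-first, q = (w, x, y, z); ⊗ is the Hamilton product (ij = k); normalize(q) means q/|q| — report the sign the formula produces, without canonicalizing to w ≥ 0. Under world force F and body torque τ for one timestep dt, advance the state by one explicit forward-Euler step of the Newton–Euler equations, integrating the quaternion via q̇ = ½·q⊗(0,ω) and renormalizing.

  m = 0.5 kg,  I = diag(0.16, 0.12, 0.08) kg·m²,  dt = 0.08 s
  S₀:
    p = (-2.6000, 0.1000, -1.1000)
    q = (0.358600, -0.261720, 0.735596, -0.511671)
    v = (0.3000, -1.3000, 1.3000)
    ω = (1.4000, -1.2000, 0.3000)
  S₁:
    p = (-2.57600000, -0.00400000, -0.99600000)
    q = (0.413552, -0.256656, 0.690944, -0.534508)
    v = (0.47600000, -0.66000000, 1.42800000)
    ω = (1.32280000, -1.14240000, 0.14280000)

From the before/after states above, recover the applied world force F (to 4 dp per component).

F = (1.1000, 4.0000, 0.8000)

velocity change Δv = (0.17600000, 0.64000000, 0.12800000)
applied force F = (1.1000, 4.0000, 0.8000)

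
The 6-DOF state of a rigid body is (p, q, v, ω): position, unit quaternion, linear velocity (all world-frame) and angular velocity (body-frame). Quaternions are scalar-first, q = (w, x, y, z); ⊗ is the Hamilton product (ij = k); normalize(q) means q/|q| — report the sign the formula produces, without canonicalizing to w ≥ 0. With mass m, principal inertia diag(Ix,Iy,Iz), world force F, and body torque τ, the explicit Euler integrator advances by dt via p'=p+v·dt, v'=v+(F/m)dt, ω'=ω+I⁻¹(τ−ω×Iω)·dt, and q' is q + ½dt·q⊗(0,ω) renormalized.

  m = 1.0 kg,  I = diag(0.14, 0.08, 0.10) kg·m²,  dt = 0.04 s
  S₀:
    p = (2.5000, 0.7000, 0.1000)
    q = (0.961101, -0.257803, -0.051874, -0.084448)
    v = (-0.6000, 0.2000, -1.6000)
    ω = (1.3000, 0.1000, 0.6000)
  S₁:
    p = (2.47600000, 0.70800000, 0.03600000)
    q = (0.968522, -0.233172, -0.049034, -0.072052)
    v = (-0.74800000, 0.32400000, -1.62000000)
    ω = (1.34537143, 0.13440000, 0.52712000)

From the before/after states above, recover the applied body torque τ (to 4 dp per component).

ω₁ − ω₀ = (0.04537143, 0.03440000, -0.07288000)
applied torque τ = (0.1600, 0.1000, -0.1900)

τ = (0.1600, 0.1000, -0.1900)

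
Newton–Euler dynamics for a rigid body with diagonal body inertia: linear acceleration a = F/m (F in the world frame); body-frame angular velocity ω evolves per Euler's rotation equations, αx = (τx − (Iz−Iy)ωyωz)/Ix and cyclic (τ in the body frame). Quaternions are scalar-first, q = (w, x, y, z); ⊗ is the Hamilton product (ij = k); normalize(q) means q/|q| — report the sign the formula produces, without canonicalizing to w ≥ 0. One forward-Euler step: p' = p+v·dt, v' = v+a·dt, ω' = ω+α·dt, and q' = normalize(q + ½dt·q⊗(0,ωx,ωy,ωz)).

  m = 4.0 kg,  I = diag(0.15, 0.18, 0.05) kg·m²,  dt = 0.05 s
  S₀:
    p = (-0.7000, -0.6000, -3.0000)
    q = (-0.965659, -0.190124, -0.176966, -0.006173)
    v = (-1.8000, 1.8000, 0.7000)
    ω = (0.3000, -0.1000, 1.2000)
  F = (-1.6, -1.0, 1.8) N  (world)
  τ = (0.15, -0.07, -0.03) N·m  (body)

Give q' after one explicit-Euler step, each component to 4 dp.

2q̇ = q⊗(0,ω) = (0.0467482, -0.5026742, 0.3228628, -1.0866886)
q' = normalize(q + ½dt·q⊗(0,ω)) = (-0.9640, -0.2026, -0.1688, -0.0333)

q' = (-0.9640, -0.2026, -0.1688, -0.0333)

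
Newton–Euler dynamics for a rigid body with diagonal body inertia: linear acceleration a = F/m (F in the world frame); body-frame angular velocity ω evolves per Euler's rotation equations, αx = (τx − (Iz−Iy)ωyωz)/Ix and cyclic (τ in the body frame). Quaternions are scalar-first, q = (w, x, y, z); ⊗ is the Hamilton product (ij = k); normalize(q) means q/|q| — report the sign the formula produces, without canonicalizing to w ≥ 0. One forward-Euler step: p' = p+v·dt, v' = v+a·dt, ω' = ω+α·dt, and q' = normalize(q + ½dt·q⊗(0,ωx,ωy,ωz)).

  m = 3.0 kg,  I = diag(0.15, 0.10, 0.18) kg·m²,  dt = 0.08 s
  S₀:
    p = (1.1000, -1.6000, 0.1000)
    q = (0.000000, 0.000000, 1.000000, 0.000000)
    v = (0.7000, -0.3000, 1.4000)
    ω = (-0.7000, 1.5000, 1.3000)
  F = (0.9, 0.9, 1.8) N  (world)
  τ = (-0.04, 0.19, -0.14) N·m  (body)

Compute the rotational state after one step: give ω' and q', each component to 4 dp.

angular accel α = (-1.3067, 1.6270, -1.0694)
ω + α·dt = (-0.8045, 1.6302, 1.2144)
2q̇ = q⊗(0,ω) = (-1.5000000, 1.3000000, 0.0000000, 0.7000000)
q' = normalize(q + ½dt·q⊗(0,ω)) = (-0.0598, 0.0518, 0.9965, 0.0279)

ω' = (-0.8045, 1.6302, 1.2144)
q' = (-0.0598, 0.0518, 0.9965, 0.0279)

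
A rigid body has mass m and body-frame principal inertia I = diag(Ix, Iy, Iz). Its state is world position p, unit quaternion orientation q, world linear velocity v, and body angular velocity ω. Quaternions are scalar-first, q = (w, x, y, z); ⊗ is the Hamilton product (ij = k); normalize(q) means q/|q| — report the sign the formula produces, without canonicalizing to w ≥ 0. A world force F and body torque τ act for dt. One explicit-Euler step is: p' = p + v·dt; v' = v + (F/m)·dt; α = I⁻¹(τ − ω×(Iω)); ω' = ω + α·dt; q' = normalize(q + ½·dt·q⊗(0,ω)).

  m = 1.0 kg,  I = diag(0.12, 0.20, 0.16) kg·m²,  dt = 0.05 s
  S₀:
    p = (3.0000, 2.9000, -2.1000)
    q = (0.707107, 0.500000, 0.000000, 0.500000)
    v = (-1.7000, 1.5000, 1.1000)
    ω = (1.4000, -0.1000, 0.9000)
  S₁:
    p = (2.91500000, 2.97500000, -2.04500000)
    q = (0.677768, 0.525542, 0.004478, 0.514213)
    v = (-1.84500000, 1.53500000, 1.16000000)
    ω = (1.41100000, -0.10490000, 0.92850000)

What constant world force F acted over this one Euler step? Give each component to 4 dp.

velocity change Δv = (-0.14500000, 0.03500000, 0.06000000)
F = m·Δv/dt = (-2.9000, 0.7000, 1.2000)

F = (-2.9000, 0.7000, 1.2000)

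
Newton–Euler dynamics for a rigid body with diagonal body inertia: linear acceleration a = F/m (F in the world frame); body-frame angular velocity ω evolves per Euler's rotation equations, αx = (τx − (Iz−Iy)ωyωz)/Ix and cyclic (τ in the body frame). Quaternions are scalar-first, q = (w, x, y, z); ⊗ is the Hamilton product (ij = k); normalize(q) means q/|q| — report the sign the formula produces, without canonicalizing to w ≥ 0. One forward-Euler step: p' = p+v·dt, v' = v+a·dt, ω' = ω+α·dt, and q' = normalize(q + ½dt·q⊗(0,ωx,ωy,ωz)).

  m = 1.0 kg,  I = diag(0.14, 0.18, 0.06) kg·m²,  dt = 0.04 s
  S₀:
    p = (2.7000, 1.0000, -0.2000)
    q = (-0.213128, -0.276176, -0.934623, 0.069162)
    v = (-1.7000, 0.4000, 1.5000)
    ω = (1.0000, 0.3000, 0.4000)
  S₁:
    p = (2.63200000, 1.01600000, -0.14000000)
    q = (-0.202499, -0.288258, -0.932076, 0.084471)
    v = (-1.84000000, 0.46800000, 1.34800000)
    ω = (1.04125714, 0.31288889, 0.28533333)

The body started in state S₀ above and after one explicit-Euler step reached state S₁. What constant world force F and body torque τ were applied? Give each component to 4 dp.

rate change Δω = (0.04125714, 0.01288889, -0.11466667)
ω₀×(Iω₀) = (-0.0144, 0.0320, 0.0120)
τ = I·(Δω/dt) + ω₀×(Iω₀) = (0.1300, 0.0900, -0.1600)
Δv = v₁−v₀ = (-0.14000000, 0.06800000, -0.15200000)
m·(v₁−v₀)/dt = (-3.5000, 1.7000, -3.8000)

F = (-3.5000, 1.7000, -3.8000)
τ = (0.1300, 0.0900, -0.1600)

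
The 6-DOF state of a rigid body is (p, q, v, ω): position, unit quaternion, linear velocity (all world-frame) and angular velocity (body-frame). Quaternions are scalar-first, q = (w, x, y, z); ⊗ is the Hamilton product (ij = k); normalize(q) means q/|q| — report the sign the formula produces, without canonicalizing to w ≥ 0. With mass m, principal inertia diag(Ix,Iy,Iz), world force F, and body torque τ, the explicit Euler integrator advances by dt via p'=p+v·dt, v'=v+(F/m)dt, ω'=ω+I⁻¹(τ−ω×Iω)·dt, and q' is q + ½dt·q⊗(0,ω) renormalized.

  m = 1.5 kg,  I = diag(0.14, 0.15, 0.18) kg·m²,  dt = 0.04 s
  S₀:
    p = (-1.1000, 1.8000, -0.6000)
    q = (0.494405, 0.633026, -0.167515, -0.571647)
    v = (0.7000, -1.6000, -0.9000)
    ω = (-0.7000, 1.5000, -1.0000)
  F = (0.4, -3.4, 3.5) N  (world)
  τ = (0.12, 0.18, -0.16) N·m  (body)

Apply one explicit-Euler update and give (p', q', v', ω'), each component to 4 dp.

gyro term ω×Iω = (-0.0450, -0.0280, -0.0105)
angular accel α = (1.1786, 1.3867, -0.8306)
ω + α·dt = (-0.6529, 1.5555, -1.0332)
2q̇ = q⊗(0,ω) = (0.1227437, 0.6789020, 1.7747864, 0.3378735)
updated quaternion q' = (0.4965, 0.6461, -0.1319, -0.5645)
a = F/m = (0.2667, -2.2667, 2.3333)
p' = p + v·dt = (-1.0720, 1.7360, -0.6360)
new velocity v' = (0.7107, -1.6907, -0.8067)

p' = (-1.0720, 1.7360, -0.6360)
q' = (0.4965, 0.6461, -0.1319, -0.5645)
v' = (0.7107, -1.6907, -0.8067)
ω' = (-0.6529, 1.5555, -1.0332)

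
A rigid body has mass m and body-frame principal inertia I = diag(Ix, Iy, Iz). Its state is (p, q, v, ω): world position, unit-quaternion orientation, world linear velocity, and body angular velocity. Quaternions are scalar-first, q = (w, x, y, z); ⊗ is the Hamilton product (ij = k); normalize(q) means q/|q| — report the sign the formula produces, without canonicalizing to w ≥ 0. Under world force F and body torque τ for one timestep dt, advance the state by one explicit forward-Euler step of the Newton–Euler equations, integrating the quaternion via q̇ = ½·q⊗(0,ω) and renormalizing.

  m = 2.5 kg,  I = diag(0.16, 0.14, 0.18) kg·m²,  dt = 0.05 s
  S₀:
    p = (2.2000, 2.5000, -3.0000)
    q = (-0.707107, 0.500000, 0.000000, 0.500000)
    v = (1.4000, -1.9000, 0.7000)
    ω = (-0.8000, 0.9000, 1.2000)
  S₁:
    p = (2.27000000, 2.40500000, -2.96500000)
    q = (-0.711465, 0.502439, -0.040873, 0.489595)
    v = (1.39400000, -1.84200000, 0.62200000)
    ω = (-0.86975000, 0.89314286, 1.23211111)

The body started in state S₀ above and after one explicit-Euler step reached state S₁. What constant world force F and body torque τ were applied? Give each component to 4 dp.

v₁ − v₀ = (-0.00600000, 0.05800000, -0.07800000)
applied force F = (-0.3000, 2.9000, -3.9000)
ω₁ − ω₀ = (-0.06975000, -0.00685714, 0.03211111)
ω₀×(Iω₀) = (0.0432, 0.0192, 0.0144)
I·α + gyro = (-0.1800, 0.0000, 0.1300)

F = (-0.3000, 2.9000, -3.9000)
τ = (-0.1800, 0.0000, 0.1300)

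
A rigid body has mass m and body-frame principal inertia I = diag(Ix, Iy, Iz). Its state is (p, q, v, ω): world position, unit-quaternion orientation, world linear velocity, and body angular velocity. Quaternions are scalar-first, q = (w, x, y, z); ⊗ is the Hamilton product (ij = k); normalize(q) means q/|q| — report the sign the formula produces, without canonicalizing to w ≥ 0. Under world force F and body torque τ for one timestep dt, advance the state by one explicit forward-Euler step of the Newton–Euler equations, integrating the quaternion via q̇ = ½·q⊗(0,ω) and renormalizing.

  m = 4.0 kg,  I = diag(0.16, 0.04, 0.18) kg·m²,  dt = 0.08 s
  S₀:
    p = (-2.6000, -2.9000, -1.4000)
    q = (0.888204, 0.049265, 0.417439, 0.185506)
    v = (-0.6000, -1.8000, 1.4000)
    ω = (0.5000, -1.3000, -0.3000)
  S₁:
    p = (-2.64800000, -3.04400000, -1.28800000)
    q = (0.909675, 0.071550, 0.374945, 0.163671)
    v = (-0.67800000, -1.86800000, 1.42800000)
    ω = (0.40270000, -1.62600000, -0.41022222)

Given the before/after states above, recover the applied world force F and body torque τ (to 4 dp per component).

F = (-3.9000, -3.4000, 1.4000)
τ = (-0.1400, -0.1600, -0.1700)

Δv = v₁−v₀ = (-0.07800000, -0.06800000, 0.02800000)
F = m·Δv/dt = (-3.9000, -3.4000, 1.4000)
Δω = ω₁−ω₀ = (-0.09730000, -0.32600000, -0.11022222)
precession coupling = (0.0546, 0.0030, 0.0780)
τ = I·(Δω/dt) + ω₀×(Iω₀) = (-0.1400, -0.1600, -0.1700)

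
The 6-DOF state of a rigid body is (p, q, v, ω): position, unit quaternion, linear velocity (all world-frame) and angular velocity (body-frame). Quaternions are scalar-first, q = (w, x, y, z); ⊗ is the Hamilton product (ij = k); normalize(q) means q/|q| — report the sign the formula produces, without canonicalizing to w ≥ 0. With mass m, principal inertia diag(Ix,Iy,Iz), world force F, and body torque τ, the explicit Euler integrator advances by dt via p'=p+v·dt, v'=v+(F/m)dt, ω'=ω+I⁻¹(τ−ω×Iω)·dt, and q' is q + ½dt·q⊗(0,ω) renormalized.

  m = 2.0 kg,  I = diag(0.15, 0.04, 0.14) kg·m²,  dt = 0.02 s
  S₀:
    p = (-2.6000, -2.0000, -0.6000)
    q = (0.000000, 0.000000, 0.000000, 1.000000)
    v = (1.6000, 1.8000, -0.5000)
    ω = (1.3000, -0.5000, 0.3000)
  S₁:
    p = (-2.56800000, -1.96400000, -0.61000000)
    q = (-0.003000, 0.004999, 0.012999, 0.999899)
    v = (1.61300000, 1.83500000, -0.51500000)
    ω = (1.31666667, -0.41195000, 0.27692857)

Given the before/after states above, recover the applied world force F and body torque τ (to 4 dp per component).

v₁ − v₀ = (0.01300000, 0.03500000, -0.01500000)
m·(v₁−v₀)/dt = (1.3000, 3.5000, -1.5000)
rate change Δω = (0.01666667, 0.08805000, -0.02307143)
applied torque τ = (0.1100, 0.1800, -0.0900)

F = (1.3000, 3.5000, -1.5000)
τ = (0.1100, 0.1800, -0.0900)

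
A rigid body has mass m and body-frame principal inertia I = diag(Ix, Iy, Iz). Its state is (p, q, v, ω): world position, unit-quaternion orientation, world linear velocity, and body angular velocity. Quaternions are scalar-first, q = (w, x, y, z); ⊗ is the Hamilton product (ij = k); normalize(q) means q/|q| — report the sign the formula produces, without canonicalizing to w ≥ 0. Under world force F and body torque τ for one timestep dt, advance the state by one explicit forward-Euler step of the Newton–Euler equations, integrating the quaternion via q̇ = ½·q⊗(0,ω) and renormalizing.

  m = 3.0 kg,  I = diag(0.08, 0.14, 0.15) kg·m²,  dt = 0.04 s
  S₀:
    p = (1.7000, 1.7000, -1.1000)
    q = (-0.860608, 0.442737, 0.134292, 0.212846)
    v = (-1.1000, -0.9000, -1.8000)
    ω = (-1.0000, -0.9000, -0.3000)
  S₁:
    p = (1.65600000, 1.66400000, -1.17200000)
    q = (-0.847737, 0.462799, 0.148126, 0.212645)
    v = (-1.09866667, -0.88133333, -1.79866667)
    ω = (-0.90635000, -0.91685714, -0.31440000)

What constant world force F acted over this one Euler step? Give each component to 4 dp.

velocity change Δv = (0.00133333, 0.01866667, 0.00133333)
m·(v₁−v₀)/dt = (0.1000, 1.4000, 0.1000)

F = (0.1000, 1.4000, 0.1000)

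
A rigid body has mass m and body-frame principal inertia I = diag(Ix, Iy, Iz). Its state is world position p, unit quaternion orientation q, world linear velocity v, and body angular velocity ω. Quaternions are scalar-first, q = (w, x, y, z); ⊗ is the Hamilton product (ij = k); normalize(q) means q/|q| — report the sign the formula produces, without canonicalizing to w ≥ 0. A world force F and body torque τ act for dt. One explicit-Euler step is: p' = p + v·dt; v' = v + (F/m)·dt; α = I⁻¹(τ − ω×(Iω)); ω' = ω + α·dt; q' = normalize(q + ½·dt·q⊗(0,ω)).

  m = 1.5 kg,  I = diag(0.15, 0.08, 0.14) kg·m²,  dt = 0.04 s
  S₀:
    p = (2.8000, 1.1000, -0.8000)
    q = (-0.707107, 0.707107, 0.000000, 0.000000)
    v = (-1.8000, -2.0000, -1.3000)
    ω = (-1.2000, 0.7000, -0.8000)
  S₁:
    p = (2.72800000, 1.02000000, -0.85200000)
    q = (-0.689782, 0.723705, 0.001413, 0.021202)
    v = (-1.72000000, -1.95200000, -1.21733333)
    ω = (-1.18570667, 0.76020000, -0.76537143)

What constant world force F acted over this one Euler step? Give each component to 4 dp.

F = (3.0000, 1.8000, 3.1000)

velocity change Δv = (0.08000000, 0.04800000, 0.08266667)
applied force F = (3.0000, 1.8000, 3.1000)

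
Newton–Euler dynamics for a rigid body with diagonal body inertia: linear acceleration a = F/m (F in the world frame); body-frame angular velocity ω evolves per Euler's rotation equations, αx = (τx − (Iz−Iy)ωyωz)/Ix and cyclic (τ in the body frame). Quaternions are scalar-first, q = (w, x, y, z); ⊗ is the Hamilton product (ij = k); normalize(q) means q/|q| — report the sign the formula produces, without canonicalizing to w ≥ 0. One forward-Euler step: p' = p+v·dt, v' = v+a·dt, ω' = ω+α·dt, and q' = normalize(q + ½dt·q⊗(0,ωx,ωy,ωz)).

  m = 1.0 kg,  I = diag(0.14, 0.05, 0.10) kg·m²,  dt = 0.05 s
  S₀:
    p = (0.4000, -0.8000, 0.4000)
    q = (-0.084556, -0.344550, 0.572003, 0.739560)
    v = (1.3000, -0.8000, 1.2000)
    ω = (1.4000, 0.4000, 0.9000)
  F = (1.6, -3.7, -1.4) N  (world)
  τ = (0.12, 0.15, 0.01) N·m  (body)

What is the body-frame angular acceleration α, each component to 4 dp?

precession coupling ω×(Iω) = (0.0180, 0.0504, -0.0504)
(τ − ω×Iω)/I = (0.7286, 1.9920, 0.6040)

α = (0.7286, 1.9920, 0.6040)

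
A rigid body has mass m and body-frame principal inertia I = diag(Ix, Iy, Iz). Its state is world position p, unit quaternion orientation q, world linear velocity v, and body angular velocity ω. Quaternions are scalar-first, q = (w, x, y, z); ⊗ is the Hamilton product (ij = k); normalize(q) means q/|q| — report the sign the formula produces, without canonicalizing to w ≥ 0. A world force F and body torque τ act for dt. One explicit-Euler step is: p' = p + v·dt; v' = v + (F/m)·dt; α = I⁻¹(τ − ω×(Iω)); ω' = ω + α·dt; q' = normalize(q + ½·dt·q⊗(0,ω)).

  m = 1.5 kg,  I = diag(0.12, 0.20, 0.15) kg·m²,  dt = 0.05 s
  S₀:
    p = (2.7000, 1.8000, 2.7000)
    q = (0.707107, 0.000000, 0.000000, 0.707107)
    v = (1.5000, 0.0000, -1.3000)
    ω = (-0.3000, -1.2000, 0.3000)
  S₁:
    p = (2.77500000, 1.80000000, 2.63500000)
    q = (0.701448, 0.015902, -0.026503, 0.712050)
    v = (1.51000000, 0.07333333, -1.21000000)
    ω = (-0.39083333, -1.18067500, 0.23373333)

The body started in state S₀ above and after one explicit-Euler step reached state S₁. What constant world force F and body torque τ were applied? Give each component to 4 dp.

Δω = ω₁−ω₀ = (-0.09083333, 0.01932500, -0.06626667)
gyro term ω₀×Iω₀ = (0.0180, 0.0027, 0.0288)
I·α + gyro = (-0.2000, 0.0800, -0.1700)
Δv = v₁−v₀ = (0.01000000, 0.07333333, 0.09000000)
applied force F = (0.3000, 2.2000, 2.7000)

F = (0.3000, 2.2000, 2.7000)
τ = (-0.2000, 0.0800, -0.1700)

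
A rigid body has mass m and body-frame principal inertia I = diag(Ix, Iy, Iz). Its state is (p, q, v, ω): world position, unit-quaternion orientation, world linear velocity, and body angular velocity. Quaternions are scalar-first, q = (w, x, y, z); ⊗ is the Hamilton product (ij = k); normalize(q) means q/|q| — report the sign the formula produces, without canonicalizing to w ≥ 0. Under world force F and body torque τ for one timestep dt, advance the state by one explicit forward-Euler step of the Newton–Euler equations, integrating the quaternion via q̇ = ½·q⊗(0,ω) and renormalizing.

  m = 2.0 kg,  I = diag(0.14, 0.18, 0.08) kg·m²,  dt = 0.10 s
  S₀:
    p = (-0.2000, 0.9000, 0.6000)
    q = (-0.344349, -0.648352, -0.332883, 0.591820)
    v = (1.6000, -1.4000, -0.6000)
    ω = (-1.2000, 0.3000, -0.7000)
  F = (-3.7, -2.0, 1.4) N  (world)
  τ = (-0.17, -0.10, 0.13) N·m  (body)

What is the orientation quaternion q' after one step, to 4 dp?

q' = (-0.3566, -0.6233, -0.3953, 0.5727)

Hamilton product q⊗(0,ω) = (-0.2638835, 0.4686909, -1.2673351, -0.3529209)
q' = normalize(q + ½dt·q⊗(0,ω)) = (-0.3566, -0.6233, -0.3953, 0.5727)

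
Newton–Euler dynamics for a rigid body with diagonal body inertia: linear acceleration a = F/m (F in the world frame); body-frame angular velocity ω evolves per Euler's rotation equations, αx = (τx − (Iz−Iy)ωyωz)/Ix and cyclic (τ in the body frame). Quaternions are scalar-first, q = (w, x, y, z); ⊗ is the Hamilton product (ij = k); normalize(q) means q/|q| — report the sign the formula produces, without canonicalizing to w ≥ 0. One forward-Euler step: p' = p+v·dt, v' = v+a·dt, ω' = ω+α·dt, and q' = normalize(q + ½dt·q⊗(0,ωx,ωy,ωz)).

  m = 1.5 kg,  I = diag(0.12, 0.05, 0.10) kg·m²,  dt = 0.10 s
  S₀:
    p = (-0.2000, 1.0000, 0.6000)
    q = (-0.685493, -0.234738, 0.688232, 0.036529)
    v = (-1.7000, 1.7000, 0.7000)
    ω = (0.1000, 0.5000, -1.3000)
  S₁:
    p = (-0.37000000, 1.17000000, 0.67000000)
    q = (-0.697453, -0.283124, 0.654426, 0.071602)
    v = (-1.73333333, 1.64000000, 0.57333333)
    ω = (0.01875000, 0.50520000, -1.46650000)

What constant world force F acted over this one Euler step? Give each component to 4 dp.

F = (-0.5000, -0.9000, -1.9000)

v₁ − v₀ = (-0.03333333, -0.06000000, -0.12666667)
applied force F = (-0.5000, -0.9000, -1.9000)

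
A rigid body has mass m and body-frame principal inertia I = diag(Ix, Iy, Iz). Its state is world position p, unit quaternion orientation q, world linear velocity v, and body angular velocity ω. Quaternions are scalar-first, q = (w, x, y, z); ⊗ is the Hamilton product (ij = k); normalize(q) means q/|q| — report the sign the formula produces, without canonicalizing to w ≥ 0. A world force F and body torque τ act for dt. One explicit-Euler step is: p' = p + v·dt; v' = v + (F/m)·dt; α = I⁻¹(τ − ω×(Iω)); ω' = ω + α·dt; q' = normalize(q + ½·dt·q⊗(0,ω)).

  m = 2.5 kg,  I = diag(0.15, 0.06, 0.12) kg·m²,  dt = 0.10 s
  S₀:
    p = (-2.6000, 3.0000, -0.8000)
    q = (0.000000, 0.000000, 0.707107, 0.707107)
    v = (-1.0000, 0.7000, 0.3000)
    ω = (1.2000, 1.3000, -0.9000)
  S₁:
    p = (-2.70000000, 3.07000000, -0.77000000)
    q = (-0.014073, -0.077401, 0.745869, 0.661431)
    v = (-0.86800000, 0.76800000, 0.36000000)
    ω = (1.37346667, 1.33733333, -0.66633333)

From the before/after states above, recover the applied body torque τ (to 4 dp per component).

τ = (0.1900, -0.0100, 0.1400)

ω₁ − ω₀ = (0.17346667, 0.03733333, 0.23366667)
τ = I·(Δω/dt) + ω₀×(Iω₀) = (0.1900, -0.0100, 0.1400)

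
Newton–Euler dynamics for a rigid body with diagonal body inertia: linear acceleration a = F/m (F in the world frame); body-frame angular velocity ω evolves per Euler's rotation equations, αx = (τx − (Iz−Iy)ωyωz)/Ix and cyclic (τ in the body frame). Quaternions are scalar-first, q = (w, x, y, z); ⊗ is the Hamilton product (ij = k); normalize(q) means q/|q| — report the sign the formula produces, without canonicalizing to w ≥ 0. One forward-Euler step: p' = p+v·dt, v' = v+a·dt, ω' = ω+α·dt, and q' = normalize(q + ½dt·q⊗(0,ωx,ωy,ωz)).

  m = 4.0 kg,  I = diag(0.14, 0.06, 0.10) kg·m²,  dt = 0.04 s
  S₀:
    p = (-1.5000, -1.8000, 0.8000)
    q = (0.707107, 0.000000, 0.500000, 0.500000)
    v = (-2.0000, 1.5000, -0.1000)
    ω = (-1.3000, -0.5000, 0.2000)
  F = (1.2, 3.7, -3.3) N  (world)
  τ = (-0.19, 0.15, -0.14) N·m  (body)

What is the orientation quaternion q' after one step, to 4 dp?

q' = (0.7098, -0.0114, 0.4797, 0.5156)

q⊗(0,ω) = (0.1500000, -0.5692391, -1.0035535, 0.7914214)
q' = normalize(q + ½dt·q⊗(0,ω)) = (0.7098, -0.0114, 0.4797, 0.5156)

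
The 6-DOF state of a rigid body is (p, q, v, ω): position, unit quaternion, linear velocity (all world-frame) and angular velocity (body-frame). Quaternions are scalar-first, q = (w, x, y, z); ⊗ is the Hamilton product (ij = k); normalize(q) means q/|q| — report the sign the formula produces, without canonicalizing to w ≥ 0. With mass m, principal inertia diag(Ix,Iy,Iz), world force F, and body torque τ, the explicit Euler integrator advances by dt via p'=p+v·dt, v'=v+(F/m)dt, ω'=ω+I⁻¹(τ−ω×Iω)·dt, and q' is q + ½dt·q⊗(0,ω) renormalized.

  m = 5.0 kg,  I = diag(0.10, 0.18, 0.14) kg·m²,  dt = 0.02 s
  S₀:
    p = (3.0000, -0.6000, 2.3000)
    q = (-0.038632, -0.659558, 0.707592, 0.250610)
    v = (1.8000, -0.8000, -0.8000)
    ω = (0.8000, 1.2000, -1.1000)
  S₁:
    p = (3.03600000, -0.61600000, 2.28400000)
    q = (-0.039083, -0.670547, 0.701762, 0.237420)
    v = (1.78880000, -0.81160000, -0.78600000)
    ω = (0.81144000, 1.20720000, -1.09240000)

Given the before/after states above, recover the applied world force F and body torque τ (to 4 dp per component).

F = (-2.8000, -2.9000, 3.5000)
τ = (0.1100, 0.1000, 0.1300)

v₁ − v₀ = (-0.01120000, -0.01160000, 0.01400000)
m·(v₁−v₀)/dt = (-2.8000, -2.9000, 3.5000)
rate change Δω = (0.01144000, 0.00720000, 0.00760000)
gyro term ω₀×Iω₀ = (0.0528, 0.0352, 0.0768)
τ = I·(Δω/dt) + ω₀×(Iω₀) = (0.1100, 0.1000, 0.1300)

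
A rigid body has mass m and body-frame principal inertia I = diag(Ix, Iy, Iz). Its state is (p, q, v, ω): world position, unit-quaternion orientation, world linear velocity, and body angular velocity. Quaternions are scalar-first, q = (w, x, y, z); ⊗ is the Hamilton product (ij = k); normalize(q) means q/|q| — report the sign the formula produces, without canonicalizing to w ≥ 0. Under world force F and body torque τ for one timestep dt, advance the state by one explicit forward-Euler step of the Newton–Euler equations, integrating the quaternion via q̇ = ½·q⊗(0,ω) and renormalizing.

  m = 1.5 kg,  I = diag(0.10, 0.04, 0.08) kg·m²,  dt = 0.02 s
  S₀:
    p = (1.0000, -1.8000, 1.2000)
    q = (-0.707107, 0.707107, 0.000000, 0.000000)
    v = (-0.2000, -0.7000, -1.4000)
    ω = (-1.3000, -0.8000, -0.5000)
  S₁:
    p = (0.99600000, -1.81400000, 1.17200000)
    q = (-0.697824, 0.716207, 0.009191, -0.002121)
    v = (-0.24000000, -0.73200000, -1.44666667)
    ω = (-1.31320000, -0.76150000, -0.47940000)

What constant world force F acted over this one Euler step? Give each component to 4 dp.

F = (-3.0000, -2.4000, -3.5000)

velocity change Δv = (-0.04000000, -0.03200000, -0.04666667)
m·(v₁−v₀)/dt = (-3.0000, -2.4000, -3.5000)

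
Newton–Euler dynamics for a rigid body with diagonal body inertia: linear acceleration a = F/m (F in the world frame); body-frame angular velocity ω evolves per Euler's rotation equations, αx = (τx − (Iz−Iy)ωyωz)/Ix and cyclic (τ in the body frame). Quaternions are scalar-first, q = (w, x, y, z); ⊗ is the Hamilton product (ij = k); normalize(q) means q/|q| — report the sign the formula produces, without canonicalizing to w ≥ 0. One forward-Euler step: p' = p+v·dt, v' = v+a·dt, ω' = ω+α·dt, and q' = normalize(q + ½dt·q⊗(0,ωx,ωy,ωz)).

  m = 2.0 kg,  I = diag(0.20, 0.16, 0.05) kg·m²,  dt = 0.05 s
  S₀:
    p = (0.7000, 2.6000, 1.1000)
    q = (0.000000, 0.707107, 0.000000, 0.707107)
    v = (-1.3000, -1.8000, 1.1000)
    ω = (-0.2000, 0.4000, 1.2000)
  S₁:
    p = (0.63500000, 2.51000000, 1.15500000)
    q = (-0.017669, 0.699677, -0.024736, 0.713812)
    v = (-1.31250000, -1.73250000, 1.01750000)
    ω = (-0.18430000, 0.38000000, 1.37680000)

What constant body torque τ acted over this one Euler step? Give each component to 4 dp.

rate change Δω = (0.01570000, -0.02000000, 0.17680000)
τ = I·(Δω/dt) + ω₀×(Iω₀) = (0.0100, -0.1000, 0.1800)

τ = (0.0100, -0.1000, 0.1800)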